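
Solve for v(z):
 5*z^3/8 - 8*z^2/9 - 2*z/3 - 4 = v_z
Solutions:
 v(z) = C1 + 5*z^4/32 - 8*z^3/27 - z^2/3 - 4*z


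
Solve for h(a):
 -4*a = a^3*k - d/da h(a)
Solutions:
 h(a) = C1 + a^4*k/4 + 2*a^2


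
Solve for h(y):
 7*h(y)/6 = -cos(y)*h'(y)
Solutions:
 h(y) = C1*(sin(y) - 1)^(7/12)/(sin(y) + 1)^(7/12)


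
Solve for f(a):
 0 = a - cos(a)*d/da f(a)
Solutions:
 f(a) = C1 + Integral(a/cos(a), a)


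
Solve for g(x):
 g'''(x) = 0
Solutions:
 g(x) = C1 + C2*x + C3*x^2


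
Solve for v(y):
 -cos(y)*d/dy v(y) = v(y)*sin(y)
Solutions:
 v(y) = C1*cos(y)


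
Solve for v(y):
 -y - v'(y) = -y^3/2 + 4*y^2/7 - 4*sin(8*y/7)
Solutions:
 v(y) = C1 + y^4/8 - 4*y^3/21 - y^2/2 - 7*cos(8*y/7)/2


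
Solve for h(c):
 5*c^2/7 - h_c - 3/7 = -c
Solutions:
 h(c) = C1 + 5*c^3/21 + c^2/2 - 3*c/7


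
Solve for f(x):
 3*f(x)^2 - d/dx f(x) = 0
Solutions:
 f(x) = -1/(C1 + 3*x)


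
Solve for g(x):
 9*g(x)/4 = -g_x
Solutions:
 g(x) = C1*exp(-9*x/4)


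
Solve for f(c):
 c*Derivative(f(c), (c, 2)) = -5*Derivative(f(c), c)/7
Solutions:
 f(c) = C1 + C2*c^(2/7)


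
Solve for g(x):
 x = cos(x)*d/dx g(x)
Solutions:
 g(x) = C1 + Integral(x/cos(x), x)


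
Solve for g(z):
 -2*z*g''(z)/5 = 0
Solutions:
 g(z) = C1 + C2*z


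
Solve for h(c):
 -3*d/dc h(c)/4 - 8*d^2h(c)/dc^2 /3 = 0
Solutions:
 h(c) = C1 + C2*exp(-9*c/32)


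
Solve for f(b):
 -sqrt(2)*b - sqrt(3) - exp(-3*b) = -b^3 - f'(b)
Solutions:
 f(b) = C1 - b^4/4 + sqrt(2)*b^2/2 + sqrt(3)*b - exp(-3*b)/3


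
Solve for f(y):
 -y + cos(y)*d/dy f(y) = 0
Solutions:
 f(y) = C1 + Integral(y/cos(y), y)


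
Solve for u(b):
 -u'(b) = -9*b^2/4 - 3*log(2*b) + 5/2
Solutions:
 u(b) = C1 + 3*b^3/4 + 3*b*log(b) - 11*b/2 + 3*b*log(2)


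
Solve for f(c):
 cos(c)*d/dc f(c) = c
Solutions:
 f(c) = C1 + Integral(c/cos(c), c)


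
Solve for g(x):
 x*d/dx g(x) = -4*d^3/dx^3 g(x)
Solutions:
 g(x) = C1 + Integral(C2*airyai(-2^(1/3)*x/2) + C3*airybi(-2^(1/3)*x/2), x)


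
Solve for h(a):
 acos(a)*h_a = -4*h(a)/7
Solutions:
 h(a) = C1*exp(-4*Integral(1/acos(a), a)/7)


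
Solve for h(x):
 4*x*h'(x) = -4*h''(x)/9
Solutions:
 h(x) = C1 + C2*erf(3*sqrt(2)*x/2)


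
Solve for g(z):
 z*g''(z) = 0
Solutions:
 g(z) = C1 + C2*z


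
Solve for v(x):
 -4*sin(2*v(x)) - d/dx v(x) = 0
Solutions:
 v(x) = pi - acos((-C1 - exp(16*x))/(C1 - exp(16*x)))/2
 v(x) = acos((-C1 - exp(16*x))/(C1 - exp(16*x)))/2


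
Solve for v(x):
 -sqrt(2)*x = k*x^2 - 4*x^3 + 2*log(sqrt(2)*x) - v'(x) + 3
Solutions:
 v(x) = C1 + k*x^3/3 - x^4 + sqrt(2)*x^2/2 + 2*x*log(x) + x*log(2) + x


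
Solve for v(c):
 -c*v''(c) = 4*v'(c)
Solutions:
 v(c) = C1 + C2/c^3


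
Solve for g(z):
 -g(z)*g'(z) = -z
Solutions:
 g(z) = -sqrt(C1 + z^2)
 g(z) = sqrt(C1 + z^2)


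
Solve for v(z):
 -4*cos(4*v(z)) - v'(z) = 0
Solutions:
 v(z) = -asin((C1 + exp(32*z))/(C1 - exp(32*z)))/4 + pi/4
 v(z) = asin((C1 + exp(32*z))/(C1 - exp(32*z)))/4


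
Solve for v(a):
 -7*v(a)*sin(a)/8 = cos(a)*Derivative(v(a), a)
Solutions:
 v(a) = C1*cos(a)^(7/8)


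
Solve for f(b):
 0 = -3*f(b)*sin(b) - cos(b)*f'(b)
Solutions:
 f(b) = C1*cos(b)^3


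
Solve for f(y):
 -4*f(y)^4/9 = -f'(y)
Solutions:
 f(y) = 3^(1/3)*(-1/(C1 + 4*y))^(1/3)
 f(y) = (-1/(C1 + 4*y))^(1/3)*(-3^(1/3) - 3^(5/6)*I)/2
 f(y) = (-1/(C1 + 4*y))^(1/3)*(-3^(1/3) + 3^(5/6)*I)/2


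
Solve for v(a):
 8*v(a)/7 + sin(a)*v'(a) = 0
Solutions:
 v(a) = C1*(cos(a) + 1)^(4/7)/(cos(a) - 1)^(4/7)


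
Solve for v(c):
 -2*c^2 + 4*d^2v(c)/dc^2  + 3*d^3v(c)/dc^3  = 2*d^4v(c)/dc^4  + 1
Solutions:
 v(c) = C1 + C2*c + C3*exp(c*(3 - sqrt(41))/4) + C4*exp(c*(3 + sqrt(41))/4) + c^4/24 - c^3/8 + 21*c^2/32


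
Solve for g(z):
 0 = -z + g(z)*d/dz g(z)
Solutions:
 g(z) = -sqrt(C1 + z^2)
 g(z) = sqrt(C1 + z^2)


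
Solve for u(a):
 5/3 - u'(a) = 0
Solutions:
 u(a) = C1 + 5*a/3


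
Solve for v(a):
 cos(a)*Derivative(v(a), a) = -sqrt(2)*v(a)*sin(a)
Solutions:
 v(a) = C1*cos(a)^(sqrt(2))


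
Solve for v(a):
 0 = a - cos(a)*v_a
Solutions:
 v(a) = C1 + Integral(a/cos(a), a)


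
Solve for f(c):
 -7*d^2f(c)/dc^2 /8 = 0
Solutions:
 f(c) = C1 + C2*c


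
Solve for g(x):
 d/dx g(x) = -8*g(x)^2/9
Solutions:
 g(x) = 9/(C1 + 8*x)


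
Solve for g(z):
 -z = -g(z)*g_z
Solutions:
 g(z) = -sqrt(C1 + z^2)
 g(z) = sqrt(C1 + z^2)


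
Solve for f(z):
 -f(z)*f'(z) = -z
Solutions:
 f(z) = -sqrt(C1 + z^2)
 f(z) = sqrt(C1 + z^2)


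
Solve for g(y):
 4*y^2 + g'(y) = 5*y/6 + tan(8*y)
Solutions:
 g(y) = C1 - 4*y^3/3 + 5*y^2/12 - log(cos(8*y))/8


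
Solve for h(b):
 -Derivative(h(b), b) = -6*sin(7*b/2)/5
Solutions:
 h(b) = C1 - 12*cos(7*b/2)/35


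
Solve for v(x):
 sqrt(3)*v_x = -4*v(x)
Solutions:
 v(x) = C1*exp(-4*sqrt(3)*x/3)


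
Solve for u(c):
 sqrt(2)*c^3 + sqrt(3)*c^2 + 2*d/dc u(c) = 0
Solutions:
 u(c) = C1 - sqrt(2)*c^4/8 - sqrt(3)*c^3/6


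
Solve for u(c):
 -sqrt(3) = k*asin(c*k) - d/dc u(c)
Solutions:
 u(c) = C1 + sqrt(3)*c + k*Piecewise((c*asin(c*k) + sqrt(-c^2*k^2 + 1)/k, Ne(k, 0)), (0, True))


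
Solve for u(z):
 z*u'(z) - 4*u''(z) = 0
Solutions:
 u(z) = C1 + C2*erfi(sqrt(2)*z/4)


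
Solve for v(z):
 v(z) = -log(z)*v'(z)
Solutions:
 v(z) = C1*exp(-li(z))


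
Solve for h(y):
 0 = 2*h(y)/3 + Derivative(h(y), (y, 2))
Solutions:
 h(y) = C1*sin(sqrt(6)*y/3) + C2*cos(sqrt(6)*y/3)


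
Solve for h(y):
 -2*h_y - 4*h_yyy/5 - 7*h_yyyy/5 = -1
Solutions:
 h(y) = C1 + C2*exp(y*(-8 + 16/(21*sqrt(101145) + 6679)^(1/3) + (21*sqrt(101145) + 6679)^(1/3))/42)*sin(sqrt(3)*y*(-(21*sqrt(101145) + 6679)^(1/3) + 16/(21*sqrt(101145) + 6679)^(1/3))/42) + C3*exp(y*(-8 + 16/(21*sqrt(101145) + 6679)^(1/3) + (21*sqrt(101145) + 6679)^(1/3))/42)*cos(sqrt(3)*y*(-(21*sqrt(101145) + 6679)^(1/3) + 16/(21*sqrt(101145) + 6679)^(1/3))/42) + C4*exp(-y*(16/(21*sqrt(101145) + 6679)^(1/3) + 4 + (21*sqrt(101145) + 6679)^(1/3))/21) + y/2


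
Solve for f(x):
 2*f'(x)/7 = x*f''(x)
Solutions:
 f(x) = C1 + C2*x^(9/7)


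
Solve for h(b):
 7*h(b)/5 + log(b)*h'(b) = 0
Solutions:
 h(b) = C1*exp(-7*li(b)/5)


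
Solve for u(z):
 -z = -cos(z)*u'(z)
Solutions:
 u(z) = C1 + Integral(z/cos(z), z)


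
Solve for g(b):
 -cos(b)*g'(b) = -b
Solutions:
 g(b) = C1 + Integral(b/cos(b), b)


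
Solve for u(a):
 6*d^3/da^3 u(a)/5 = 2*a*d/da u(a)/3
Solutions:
 u(a) = C1 + Integral(C2*airyai(15^(1/3)*a/3) + C3*airybi(15^(1/3)*a/3), a)


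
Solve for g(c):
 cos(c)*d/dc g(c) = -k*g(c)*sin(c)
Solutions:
 g(c) = C1*exp(k*log(cos(c)))


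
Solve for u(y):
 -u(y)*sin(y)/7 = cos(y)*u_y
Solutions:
 u(y) = C1*cos(y)^(1/7)


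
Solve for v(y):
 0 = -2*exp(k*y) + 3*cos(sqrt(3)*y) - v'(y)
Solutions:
 v(y) = C1 + sqrt(3)*sin(sqrt(3)*y) - 2*exp(k*y)/k


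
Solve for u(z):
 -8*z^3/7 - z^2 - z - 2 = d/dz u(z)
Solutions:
 u(z) = C1 - 2*z^4/7 - z^3/3 - z^2/2 - 2*z


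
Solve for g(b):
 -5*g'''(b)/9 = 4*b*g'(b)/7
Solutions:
 g(b) = C1 + Integral(C2*airyai(-210^(2/3)*b/35) + C3*airybi(-210^(2/3)*b/35), b)


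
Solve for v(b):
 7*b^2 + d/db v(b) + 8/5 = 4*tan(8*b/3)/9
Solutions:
 v(b) = C1 - 7*b^3/3 - 8*b/5 - log(cos(8*b/3))/6


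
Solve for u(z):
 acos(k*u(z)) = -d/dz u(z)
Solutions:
 Integral(1/acos(_y*k), (_y, u(z))) = C1 - z


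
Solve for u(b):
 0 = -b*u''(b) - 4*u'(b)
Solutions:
 u(b) = C1 + C2/b^3


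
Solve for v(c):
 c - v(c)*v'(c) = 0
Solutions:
 v(c) = -sqrt(C1 + c^2)
 v(c) = sqrt(C1 + c^2)


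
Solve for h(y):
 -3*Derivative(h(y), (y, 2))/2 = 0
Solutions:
 h(y) = C1 + C2*y


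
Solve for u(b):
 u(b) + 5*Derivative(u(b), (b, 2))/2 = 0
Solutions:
 u(b) = C1*sin(sqrt(10)*b/5) + C2*cos(sqrt(10)*b/5)


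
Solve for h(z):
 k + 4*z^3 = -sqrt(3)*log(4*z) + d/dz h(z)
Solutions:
 h(z) = C1 + k*z + z^4 + sqrt(3)*z*log(z) - sqrt(3)*z + 2*sqrt(3)*z*log(2)


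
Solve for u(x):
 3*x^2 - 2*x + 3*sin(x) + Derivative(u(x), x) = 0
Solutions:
 u(x) = C1 - x^3 + x^2 + 3*cos(x)


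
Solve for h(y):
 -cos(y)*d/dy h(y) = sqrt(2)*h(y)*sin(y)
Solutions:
 h(y) = C1*cos(y)^(sqrt(2))


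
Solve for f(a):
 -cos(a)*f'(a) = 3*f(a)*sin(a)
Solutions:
 f(a) = C1*cos(a)^3


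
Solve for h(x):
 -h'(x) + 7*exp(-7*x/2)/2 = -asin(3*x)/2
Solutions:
 h(x) = C1 + x*asin(3*x)/2 + sqrt(1 - 9*x^2)/6 - exp(-7*x/2)


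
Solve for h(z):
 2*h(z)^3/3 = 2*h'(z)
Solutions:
 h(z) = -sqrt(6)*sqrt(-1/(C1 + z))/2
 h(z) = sqrt(6)*sqrt(-1/(C1 + z))/2


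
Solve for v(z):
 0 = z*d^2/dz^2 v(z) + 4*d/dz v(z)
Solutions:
 v(z) = C1 + C2/z^3


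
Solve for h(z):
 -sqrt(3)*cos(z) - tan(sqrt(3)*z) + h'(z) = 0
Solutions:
 h(z) = C1 - sqrt(3)*log(cos(sqrt(3)*z))/3 + sqrt(3)*sin(z)


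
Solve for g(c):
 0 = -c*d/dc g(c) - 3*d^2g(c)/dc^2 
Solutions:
 g(c) = C1 + C2*erf(sqrt(6)*c/6)


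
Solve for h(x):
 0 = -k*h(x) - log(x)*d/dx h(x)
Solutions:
 h(x) = C1*exp(-k*li(x))


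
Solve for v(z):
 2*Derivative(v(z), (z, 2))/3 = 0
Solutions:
 v(z) = C1 + C2*z


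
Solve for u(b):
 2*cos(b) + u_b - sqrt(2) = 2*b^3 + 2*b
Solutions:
 u(b) = C1 + b^4/2 + b^2 + sqrt(2)*b - 2*sin(b)


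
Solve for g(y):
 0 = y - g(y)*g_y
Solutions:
 g(y) = -sqrt(C1 + y^2)
 g(y) = sqrt(C1 + y^2)


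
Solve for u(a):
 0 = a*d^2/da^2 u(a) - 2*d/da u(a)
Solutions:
 u(a) = C1 + C2*a^3


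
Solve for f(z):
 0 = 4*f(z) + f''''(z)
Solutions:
 f(z) = (C1*sin(z) + C2*cos(z))*exp(-z) + (C3*sin(z) + C4*cos(z))*exp(z)


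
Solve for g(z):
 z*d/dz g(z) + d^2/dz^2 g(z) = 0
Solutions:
 g(z) = C1 + C2*erf(sqrt(2)*z/2)


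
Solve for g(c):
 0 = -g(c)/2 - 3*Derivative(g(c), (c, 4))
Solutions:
 g(c) = (C1*sin(2^(1/4)*3^(3/4)*c/6) + C2*cos(2^(1/4)*3^(3/4)*c/6))*exp(-2^(1/4)*3^(3/4)*c/6) + (C3*sin(2^(1/4)*3^(3/4)*c/6) + C4*cos(2^(1/4)*3^(3/4)*c/6))*exp(2^(1/4)*3^(3/4)*c/6)


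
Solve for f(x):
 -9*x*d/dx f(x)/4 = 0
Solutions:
 f(x) = C1


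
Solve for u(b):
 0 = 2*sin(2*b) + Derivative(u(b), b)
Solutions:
 u(b) = C1 + cos(2*b)


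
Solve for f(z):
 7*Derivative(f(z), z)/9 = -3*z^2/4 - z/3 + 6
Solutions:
 f(z) = C1 - 9*z^3/28 - 3*z^2/14 + 54*z/7


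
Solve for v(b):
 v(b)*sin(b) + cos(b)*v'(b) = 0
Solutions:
 v(b) = C1*cos(b)


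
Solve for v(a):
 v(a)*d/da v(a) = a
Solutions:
 v(a) = -sqrt(C1 + a^2)
 v(a) = sqrt(C1 + a^2)


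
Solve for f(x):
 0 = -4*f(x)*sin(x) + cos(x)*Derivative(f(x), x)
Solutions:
 f(x) = C1/cos(x)^4


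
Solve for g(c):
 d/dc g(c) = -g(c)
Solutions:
 g(c) = C1*exp(-c)


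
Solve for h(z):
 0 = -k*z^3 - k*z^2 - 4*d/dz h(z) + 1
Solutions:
 h(z) = C1 - k*z^4/16 - k*z^3/12 + z/4


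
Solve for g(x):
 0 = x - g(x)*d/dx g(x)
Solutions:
 g(x) = -sqrt(C1 + x^2)
 g(x) = sqrt(C1 + x^2)


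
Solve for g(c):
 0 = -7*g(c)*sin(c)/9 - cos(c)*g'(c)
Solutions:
 g(c) = C1*cos(c)^(7/9)


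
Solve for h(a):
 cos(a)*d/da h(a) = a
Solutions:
 h(a) = C1 + Integral(a/cos(a), a)


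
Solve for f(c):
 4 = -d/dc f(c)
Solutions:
 f(c) = C1 - 4*c


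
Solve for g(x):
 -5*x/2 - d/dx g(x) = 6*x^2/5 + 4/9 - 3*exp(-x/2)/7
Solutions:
 g(x) = C1 - 2*x^3/5 - 5*x^2/4 - 4*x/9 - 6*exp(-x/2)/7


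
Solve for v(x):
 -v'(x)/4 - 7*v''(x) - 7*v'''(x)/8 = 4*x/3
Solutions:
 v(x) = C1 + C2*exp(x*(-4 + sqrt(770)/7)) + C3*exp(-x*(sqrt(770)/7 + 4)) - 8*x^2/3 + 448*x/3


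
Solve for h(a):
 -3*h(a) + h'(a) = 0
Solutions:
 h(a) = C1*exp(3*a)


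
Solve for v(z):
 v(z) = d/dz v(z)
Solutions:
 v(z) = C1*exp(z)


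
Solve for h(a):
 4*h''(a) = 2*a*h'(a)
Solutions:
 h(a) = C1 + C2*erfi(a/2)


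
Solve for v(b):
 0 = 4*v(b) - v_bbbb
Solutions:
 v(b) = C1*exp(-sqrt(2)*b) + C2*exp(sqrt(2)*b) + C3*sin(sqrt(2)*b) + C4*cos(sqrt(2)*b)


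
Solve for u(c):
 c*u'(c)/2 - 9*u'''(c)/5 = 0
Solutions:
 u(c) = C1 + Integral(C2*airyai(60^(1/3)*c/6) + C3*airybi(60^(1/3)*c/6), c)


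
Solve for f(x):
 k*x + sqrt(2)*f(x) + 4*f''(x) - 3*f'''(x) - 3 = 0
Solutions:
 f(x) = C1*exp(x*(-2^(2/3)*(128 + 243*sqrt(2) + sqrt(-16384 + (128 + 243*sqrt(2))^2))^(1/3) - 32*2^(1/3)/(128 + 243*sqrt(2) + sqrt(-16384 + (128 + 243*sqrt(2))^2))^(1/3) + 16)/36)*sin(2^(1/3)*sqrt(3)*x*(-2^(1/3)*(128 + 243*sqrt(2) + sqrt(-16384 + (128 + 243*sqrt(2))^2))^(1/3) + 32/(128 + 243*sqrt(2) + sqrt(-16384 + (128 + 243*sqrt(2))^2))^(1/3))/36) + C2*exp(x*(-2^(2/3)*(128 + 243*sqrt(2) + sqrt(-16384 + (128 + 243*sqrt(2))^2))^(1/3) - 32*2^(1/3)/(128 + 243*sqrt(2) + sqrt(-16384 + (128 + 243*sqrt(2))^2))^(1/3) + 16)/36)*cos(2^(1/3)*sqrt(3)*x*(-2^(1/3)*(128 + 243*sqrt(2) + sqrt(-16384 + (128 + 243*sqrt(2))^2))^(1/3) + 32/(128 + 243*sqrt(2) + sqrt(-16384 + (128 + 243*sqrt(2))^2))^(1/3))/36) + C3*exp(x*(32*2^(1/3)/(128 + 243*sqrt(2) + sqrt(-16384 + (128 + 243*sqrt(2))^2))^(1/3) + 8 + 2^(2/3)*(128 + 243*sqrt(2) + sqrt(-16384 + (128 + 243*sqrt(2))^2))^(1/3))/18) - sqrt(2)*k*x/2 + 3*sqrt(2)/2


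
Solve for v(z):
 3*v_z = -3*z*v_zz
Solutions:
 v(z) = C1 + C2*log(z)


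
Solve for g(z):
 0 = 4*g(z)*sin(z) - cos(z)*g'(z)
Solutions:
 g(z) = C1/cos(z)^4


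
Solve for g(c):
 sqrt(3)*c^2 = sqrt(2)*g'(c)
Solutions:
 g(c) = C1 + sqrt(6)*c^3/6


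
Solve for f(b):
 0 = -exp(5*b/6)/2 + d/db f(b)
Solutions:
 f(b) = C1 + 3*exp(5*b/6)/5


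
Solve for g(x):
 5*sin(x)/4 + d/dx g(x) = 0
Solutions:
 g(x) = C1 + 5*cos(x)/4


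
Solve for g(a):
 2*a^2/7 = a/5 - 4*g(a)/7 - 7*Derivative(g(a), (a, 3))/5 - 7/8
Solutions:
 g(a) = C3*exp(-140^(1/3)*a/7) - a^2/2 + 7*a/20 + (C1*sin(140^(1/3)*sqrt(3)*a/14) + C2*cos(140^(1/3)*sqrt(3)*a/14))*exp(140^(1/3)*a/14) - 49/32


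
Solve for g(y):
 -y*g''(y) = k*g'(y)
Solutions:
 g(y) = C1 + y^(1 - re(k))*(C2*sin(log(y)*Abs(im(k))) + C3*cos(log(y)*im(k)))


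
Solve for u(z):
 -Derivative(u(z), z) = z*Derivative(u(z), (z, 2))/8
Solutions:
 u(z) = C1 + C2/z^7


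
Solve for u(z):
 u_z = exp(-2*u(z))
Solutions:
 u(z) = log(-sqrt(C1 + 2*z))
 u(z) = log(C1 + 2*z)/2


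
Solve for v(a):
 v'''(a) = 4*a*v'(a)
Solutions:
 v(a) = C1 + Integral(C2*airyai(2^(2/3)*a) + C3*airybi(2^(2/3)*a), a)


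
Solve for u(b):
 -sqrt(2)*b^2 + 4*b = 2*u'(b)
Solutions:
 u(b) = C1 - sqrt(2)*b^3/6 + b^2


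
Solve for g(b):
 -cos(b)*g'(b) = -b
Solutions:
 g(b) = C1 + Integral(b/cos(b), b)


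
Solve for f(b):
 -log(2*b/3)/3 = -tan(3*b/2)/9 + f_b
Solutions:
 f(b) = C1 - b*log(b)/3 - b*log(2)/3 + b/3 + b*log(3)/3 - 2*log(cos(3*b/2))/27


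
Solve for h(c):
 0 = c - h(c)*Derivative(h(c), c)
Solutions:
 h(c) = -sqrt(C1 + c^2)
 h(c) = sqrt(C1 + c^2)


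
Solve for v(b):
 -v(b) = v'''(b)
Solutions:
 v(b) = C3*exp(-b) + (C1*sin(sqrt(3)*b/2) + C2*cos(sqrt(3)*b/2))*exp(b/2)


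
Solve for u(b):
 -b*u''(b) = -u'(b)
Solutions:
 u(b) = C1 + C2*b^2


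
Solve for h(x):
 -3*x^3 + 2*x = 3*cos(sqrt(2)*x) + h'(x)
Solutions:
 h(x) = C1 - 3*x^4/4 + x^2 - 3*sqrt(2)*sin(sqrt(2)*x)/2


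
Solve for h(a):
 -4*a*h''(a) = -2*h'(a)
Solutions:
 h(a) = C1 + C2*a^(3/2)


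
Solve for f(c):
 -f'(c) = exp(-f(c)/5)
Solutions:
 f(c) = 5*log(C1 - c/5)


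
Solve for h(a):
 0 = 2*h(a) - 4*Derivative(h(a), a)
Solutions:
 h(a) = C1*exp(a/2)


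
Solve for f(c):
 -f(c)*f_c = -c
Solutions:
 f(c) = -sqrt(C1 + c^2)
 f(c) = sqrt(C1 + c^2)


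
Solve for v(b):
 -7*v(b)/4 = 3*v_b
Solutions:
 v(b) = C1*exp(-7*b/12)


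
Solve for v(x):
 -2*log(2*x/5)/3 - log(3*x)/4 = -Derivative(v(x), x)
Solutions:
 v(x) = C1 + 11*x*log(x)/12 - 2*x*log(5)/3 - 11*x/12 + x*log(3)/4 + 2*x*log(2)/3


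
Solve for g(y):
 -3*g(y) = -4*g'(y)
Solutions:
 g(y) = C1*exp(3*y/4)


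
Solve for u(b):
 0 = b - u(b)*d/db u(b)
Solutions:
 u(b) = -sqrt(C1 + b^2)
 u(b) = sqrt(C1 + b^2)


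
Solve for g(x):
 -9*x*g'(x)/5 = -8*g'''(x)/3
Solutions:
 g(x) = C1 + Integral(C2*airyai(3*5^(2/3)*x/10) + C3*airybi(3*5^(2/3)*x/10), x)


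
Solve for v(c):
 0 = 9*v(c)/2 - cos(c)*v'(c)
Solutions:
 v(c) = C1*(sin(c) + 1)^(1/4)*(sin(c)^2 + 2*sin(c) + 1)/((sin(c) - 1)^(1/4)*(sin(c)^2 - 2*sin(c) + 1))


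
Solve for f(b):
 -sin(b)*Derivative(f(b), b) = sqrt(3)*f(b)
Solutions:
 f(b) = C1*(cos(b) + 1)^(sqrt(3)/2)/(cos(b) - 1)^(sqrt(3)/2)


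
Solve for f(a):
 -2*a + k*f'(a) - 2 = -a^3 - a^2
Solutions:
 f(a) = C1 - a^4/(4*k) - a^3/(3*k) + a^2/k + 2*a/k


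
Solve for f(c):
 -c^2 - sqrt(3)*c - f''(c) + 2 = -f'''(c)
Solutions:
 f(c) = C1 + C2*c + C3*exp(c) - c^4/12 + c^3*(-2 - sqrt(3))/6 - sqrt(3)*c^2/2


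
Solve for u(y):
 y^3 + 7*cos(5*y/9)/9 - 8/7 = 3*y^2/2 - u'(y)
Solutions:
 u(y) = C1 - y^4/4 + y^3/2 + 8*y/7 - 7*sin(5*y/9)/5


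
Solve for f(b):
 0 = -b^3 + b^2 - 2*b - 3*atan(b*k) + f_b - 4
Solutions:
 f(b) = C1 + b^4/4 - b^3/3 + b^2 + 4*b + 3*Piecewise((b*atan(b*k) - log(b^2*k^2 + 1)/(2*k), Ne(k, 0)), (0, True))


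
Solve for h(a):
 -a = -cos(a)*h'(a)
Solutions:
 h(a) = C1 + Integral(a/cos(a), a)


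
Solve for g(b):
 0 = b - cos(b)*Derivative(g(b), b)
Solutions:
 g(b) = C1 + Integral(b/cos(b), b)


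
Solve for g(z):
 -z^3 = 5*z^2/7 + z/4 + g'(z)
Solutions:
 g(z) = C1 - z^4/4 - 5*z^3/21 - z^2/8


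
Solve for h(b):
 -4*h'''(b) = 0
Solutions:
 h(b) = C1 + C2*b + C3*b^2


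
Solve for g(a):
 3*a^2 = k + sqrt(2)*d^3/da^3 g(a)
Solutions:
 g(a) = C1 + C2*a + C3*a^2 + sqrt(2)*a^5/40 - sqrt(2)*a^3*k/12


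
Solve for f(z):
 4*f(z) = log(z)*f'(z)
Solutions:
 f(z) = C1*exp(4*li(z))


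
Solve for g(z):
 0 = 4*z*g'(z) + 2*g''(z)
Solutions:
 g(z) = C1 + C2*erf(z)


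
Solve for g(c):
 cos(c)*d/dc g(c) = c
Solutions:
 g(c) = C1 + Integral(c/cos(c), c)


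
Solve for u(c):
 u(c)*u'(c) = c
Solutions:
 u(c) = -sqrt(C1 + c^2)
 u(c) = sqrt(C1 + c^2)


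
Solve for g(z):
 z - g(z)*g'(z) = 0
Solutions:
 g(z) = -sqrt(C1 + z^2)
 g(z) = sqrt(C1 + z^2)


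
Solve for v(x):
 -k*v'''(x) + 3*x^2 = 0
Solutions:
 v(x) = C1 + C2*x + C3*x^2 + x^5/(20*k)


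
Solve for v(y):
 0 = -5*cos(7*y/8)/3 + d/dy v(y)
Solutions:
 v(y) = C1 + 40*sin(7*y/8)/21


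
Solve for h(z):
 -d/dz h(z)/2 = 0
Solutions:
 h(z) = C1


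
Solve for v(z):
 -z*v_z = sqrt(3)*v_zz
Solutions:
 v(z) = C1 + C2*erf(sqrt(2)*3^(3/4)*z/6)


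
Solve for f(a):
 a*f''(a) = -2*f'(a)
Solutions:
 f(a) = C1 + C2/a


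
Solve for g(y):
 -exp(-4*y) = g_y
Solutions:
 g(y) = C1 + exp(-4*y)/4


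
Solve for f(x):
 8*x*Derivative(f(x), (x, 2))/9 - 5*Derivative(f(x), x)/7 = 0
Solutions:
 f(x) = C1 + C2*x^(101/56)


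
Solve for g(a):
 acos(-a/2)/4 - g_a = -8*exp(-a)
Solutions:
 g(a) = C1 + a*acos(-a/2)/4 + sqrt(4 - a^2)/4 - 8*exp(-a)


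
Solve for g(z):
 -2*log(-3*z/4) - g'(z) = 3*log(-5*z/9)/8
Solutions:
 g(z) = C1 - 19*z*log(-z)/8 + z*(-log(45) + 3*log(3)/4 + 5*log(5)/8 + 19/8 + 4*log(2))


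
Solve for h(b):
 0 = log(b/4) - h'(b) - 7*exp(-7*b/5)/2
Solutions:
 h(b) = C1 + b*log(b) + b*(-2*log(2) - 1) + 5*exp(-7*b/5)/2


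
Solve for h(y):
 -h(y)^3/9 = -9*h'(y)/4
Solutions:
 h(y) = -9*sqrt(2)*sqrt(-1/(C1 + 4*y))/2
 h(y) = 9*sqrt(2)*sqrt(-1/(C1 + 4*y))/2


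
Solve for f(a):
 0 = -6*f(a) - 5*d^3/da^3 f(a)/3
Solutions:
 f(a) = C3*exp(a*(-18^(1/3)*5^(2/3) + 3*15^(2/3)*2^(1/3))/20)*sin(3*2^(1/3)*3^(1/6)*5^(2/3)*a/10) + C4*exp(a*(-18^(1/3)*5^(2/3) + 3*15^(2/3)*2^(1/3))/20)*cos(3*2^(1/3)*3^(1/6)*5^(2/3)*a/10) + C5*exp(-a*(18^(1/3)*5^(2/3) + 3*15^(2/3)*2^(1/3))/20) + (C1*sin(3*2^(1/3)*3^(1/6)*5^(2/3)*a/10) + C2*cos(3*2^(1/3)*3^(1/6)*5^(2/3)*a/10))*exp(18^(1/3)*5^(2/3)*a/10)


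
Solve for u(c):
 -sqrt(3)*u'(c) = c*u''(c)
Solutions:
 u(c) = C1 + C2*c^(1 - sqrt(3))


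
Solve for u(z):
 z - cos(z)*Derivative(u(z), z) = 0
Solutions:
 u(z) = C1 + Integral(z/cos(z), z)


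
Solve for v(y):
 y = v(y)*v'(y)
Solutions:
 v(y) = -sqrt(C1 + y^2)
 v(y) = sqrt(C1 + y^2)


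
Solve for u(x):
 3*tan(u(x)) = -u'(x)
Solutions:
 u(x) = pi - asin(C1*exp(-3*x))
 u(x) = asin(C1*exp(-3*x))


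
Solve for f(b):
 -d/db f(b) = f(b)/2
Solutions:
 f(b) = C1*exp(-b/2)


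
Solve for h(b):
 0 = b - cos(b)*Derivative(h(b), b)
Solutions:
 h(b) = C1 + Integral(b/cos(b), b)


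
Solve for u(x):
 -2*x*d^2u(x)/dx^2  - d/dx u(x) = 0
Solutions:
 u(x) = C1 + C2*sqrt(x)


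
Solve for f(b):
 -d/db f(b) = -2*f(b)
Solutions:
 f(b) = C1*exp(2*b)


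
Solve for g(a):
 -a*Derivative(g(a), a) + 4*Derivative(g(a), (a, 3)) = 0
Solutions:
 g(a) = C1 + Integral(C2*airyai(2^(1/3)*a/2) + C3*airybi(2^(1/3)*a/2), a)


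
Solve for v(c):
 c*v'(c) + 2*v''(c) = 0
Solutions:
 v(c) = C1 + C2*erf(c/2)


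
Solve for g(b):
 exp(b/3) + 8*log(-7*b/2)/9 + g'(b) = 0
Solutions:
 g(b) = C1 - 8*b*log(-b)/9 + 8*b*(-log(7) + log(2) + 1)/9 - 3*exp(b/3)


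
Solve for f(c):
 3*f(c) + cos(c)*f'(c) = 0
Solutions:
 f(c) = C1*(sin(c) - 1)^(3/2)/(sin(c) + 1)^(3/2)


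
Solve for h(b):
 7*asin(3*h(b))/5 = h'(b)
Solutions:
 Integral(1/asin(3*_y), (_y, h(b))) = C1 + 7*b/5


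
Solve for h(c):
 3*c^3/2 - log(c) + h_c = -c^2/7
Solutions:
 h(c) = C1 - 3*c^4/8 - c^3/21 + c*log(c) - c


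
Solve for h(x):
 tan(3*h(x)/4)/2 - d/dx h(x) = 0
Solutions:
 h(x) = -4*asin(C1*exp(3*x/8))/3 + 4*pi/3
 h(x) = 4*asin(C1*exp(3*x/8))/3


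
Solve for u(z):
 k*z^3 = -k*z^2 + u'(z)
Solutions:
 u(z) = C1 + k*z^4/4 + k*z^3/3


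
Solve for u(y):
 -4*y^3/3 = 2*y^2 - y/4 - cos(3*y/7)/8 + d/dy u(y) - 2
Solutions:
 u(y) = C1 - y^4/3 - 2*y^3/3 + y^2/8 + 2*y + 7*sin(3*y/7)/24


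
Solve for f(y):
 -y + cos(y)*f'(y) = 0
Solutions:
 f(y) = C1 + Integral(y/cos(y), y)


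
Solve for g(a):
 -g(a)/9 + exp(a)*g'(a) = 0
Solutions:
 g(a) = C1*exp(-exp(-a)/9)


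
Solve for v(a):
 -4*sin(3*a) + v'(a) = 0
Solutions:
 v(a) = C1 - 4*cos(3*a)/3


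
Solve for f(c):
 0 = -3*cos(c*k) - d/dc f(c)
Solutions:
 f(c) = C1 - 3*sin(c*k)/k


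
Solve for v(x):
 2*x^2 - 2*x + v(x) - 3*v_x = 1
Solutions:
 v(x) = C1*exp(x/3) - 2*x^2 - 10*x - 29


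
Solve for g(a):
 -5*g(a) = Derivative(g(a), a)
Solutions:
 g(a) = C1*exp(-5*a)


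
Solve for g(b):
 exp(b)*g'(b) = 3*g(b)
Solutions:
 g(b) = C1*exp(-3*exp(-b))


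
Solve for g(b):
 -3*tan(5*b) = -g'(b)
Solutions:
 g(b) = C1 - 3*log(cos(5*b))/5


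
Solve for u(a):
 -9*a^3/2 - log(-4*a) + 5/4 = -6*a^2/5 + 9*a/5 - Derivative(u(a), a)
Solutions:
 u(a) = C1 + 9*a^4/8 - 2*a^3/5 + 9*a^2/10 + a*log(-a) + a*(-9/4 + 2*log(2))


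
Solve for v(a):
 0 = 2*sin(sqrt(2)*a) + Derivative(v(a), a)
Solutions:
 v(a) = C1 + sqrt(2)*cos(sqrt(2)*a)


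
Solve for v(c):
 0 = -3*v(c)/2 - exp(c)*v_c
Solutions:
 v(c) = C1*exp(3*exp(-c)/2)


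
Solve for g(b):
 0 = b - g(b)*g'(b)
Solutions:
 g(b) = -sqrt(C1 + b^2)
 g(b) = sqrt(C1 + b^2)


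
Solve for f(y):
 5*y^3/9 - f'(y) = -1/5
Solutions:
 f(y) = C1 + 5*y^4/36 + y/5


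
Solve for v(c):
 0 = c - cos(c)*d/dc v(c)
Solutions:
 v(c) = C1 + Integral(c/cos(c), c)


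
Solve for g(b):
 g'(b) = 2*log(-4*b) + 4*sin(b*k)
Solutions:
 g(b) = C1 + 2*b*log(-b) - 2*b + 4*b*log(2) + 4*Piecewise((-cos(b*k)/k, Ne(k, 0)), (0, True))


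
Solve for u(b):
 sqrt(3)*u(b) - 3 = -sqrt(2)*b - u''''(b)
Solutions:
 u(b) = -sqrt(6)*b/3 + (C1*sin(sqrt(2)*3^(1/8)*b/2) + C2*cos(sqrt(2)*3^(1/8)*b/2))*exp(-sqrt(2)*3^(1/8)*b/2) + (C3*sin(sqrt(2)*3^(1/8)*b/2) + C4*cos(sqrt(2)*3^(1/8)*b/2))*exp(sqrt(2)*3^(1/8)*b/2) + sqrt(3)


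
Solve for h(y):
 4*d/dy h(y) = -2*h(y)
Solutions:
 h(y) = C1*exp(-y/2)


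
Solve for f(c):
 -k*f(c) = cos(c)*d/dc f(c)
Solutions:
 f(c) = C1*exp(k*(log(sin(c) - 1) - log(sin(c) + 1))/2)


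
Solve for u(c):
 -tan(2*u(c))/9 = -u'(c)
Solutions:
 u(c) = -asin(C1*exp(2*c/9))/2 + pi/2
 u(c) = asin(C1*exp(2*c/9))/2


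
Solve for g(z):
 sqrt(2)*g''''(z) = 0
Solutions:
 g(z) = C1 + C2*z + C3*z^2 + C4*z^3


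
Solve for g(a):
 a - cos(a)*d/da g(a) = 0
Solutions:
 g(a) = C1 + Integral(a/cos(a), a)


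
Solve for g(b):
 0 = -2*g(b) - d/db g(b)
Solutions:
 g(b) = C1*exp(-2*b)


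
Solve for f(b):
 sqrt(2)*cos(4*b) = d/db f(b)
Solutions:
 f(b) = C1 + sqrt(2)*sin(4*b)/4


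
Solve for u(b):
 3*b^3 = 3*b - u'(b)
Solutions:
 u(b) = C1 - 3*b^4/4 + 3*b^2/2


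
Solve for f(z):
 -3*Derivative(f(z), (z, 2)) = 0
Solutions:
 f(z) = C1 + C2*z


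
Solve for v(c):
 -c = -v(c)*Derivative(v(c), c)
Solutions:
 v(c) = -sqrt(C1 + c^2)
 v(c) = sqrt(C1 + c^2)


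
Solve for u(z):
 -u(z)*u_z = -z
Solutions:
 u(z) = -sqrt(C1 + z^2)
 u(z) = sqrt(C1 + z^2)


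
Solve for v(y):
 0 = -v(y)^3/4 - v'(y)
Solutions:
 v(y) = -sqrt(2)*sqrt(-1/(C1 - y))
 v(y) = sqrt(2)*sqrt(-1/(C1 - y))


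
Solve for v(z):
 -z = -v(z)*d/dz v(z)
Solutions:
 v(z) = -sqrt(C1 + z^2)
 v(z) = sqrt(C1 + z^2)


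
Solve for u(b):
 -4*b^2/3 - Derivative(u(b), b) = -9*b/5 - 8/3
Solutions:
 u(b) = C1 - 4*b^3/9 + 9*b^2/10 + 8*b/3


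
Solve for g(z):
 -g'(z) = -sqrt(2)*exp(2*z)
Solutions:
 g(z) = C1 + sqrt(2)*exp(2*z)/2


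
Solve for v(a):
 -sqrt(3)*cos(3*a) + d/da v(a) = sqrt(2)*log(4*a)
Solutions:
 v(a) = C1 + sqrt(2)*a*(log(a) - 1) + 2*sqrt(2)*a*log(2) + sqrt(3)*sin(3*a)/3


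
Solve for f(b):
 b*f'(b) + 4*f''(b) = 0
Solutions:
 f(b) = C1 + C2*erf(sqrt(2)*b/4)


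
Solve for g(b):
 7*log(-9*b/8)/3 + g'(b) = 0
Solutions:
 g(b) = C1 - 7*b*log(-b)/3 + b*(-14*log(3)/3 + 7/3 + 7*log(2))


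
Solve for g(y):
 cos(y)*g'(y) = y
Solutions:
 g(y) = C1 + Integral(y/cos(y), y)


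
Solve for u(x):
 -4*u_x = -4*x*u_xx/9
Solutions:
 u(x) = C1 + C2*x^10


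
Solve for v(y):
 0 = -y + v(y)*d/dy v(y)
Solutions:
 v(y) = -sqrt(C1 + y^2)
 v(y) = sqrt(C1 + y^2)


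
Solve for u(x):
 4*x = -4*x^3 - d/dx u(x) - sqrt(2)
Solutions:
 u(x) = C1 - x^4 - 2*x^2 - sqrt(2)*x


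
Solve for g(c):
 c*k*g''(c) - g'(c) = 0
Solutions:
 g(c) = C1 + c^(((re(k) + 1)*re(k) + im(k)^2)/(re(k)^2 + im(k)^2))*(C2*sin(log(c)*Abs(im(k))/(re(k)^2 + im(k)^2)) + C3*cos(log(c)*im(k)/(re(k)^2 + im(k)^2)))


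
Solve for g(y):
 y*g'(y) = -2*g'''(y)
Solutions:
 g(y) = C1 + Integral(C2*airyai(-2^(2/3)*y/2) + C3*airybi(-2^(2/3)*y/2), y)


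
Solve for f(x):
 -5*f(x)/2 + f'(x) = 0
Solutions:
 f(x) = C1*exp(5*x/2)


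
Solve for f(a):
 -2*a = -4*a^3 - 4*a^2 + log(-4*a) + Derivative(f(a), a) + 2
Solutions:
 f(a) = C1 + a^4 + 4*a^3/3 - a^2 - a*log(-a) + a*(-2*log(2) - 1)


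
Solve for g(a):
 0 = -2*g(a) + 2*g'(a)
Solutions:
 g(a) = C1*exp(a)


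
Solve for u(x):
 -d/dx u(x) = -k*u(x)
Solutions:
 u(x) = C1*exp(k*x)


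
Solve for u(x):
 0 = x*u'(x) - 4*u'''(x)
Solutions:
 u(x) = C1 + Integral(C2*airyai(2^(1/3)*x/2) + C3*airybi(2^(1/3)*x/2), x)


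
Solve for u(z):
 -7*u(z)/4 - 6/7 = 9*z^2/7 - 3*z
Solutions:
 u(z) = -36*z^2/49 + 12*z/7 - 24/49


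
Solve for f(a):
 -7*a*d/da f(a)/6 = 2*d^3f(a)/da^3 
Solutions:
 f(a) = C1 + Integral(C2*airyai(-126^(1/3)*a/6) + C3*airybi(-126^(1/3)*a/6), a)


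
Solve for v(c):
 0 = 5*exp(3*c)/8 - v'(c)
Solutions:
 v(c) = C1 + 5*exp(3*c)/24


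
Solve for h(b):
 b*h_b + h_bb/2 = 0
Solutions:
 h(b) = C1 + C2*erf(b)


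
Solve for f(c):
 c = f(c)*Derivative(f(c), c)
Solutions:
 f(c) = -sqrt(C1 + c^2)
 f(c) = sqrt(C1 + c^2)


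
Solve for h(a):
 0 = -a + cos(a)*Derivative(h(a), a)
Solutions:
 h(a) = C1 + Integral(a/cos(a), a)


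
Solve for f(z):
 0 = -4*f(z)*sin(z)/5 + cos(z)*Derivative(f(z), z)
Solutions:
 f(z) = C1/cos(z)^(4/5)


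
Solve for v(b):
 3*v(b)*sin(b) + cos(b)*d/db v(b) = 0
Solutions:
 v(b) = C1*cos(b)^3


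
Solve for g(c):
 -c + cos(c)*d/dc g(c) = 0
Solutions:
 g(c) = C1 + Integral(c/cos(c), c)


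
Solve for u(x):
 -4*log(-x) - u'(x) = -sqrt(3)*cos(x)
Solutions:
 u(x) = C1 - 4*x*log(-x) + 4*x + sqrt(3)*sin(x)


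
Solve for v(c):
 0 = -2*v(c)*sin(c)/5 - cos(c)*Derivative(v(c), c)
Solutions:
 v(c) = C1*cos(c)^(2/5)


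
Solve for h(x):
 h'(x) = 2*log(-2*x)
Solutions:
 h(x) = C1 + 2*x*log(-x) + 2*x*(-1 + log(2))


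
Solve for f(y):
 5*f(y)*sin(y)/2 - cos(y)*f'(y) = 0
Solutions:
 f(y) = C1/cos(y)^(5/2)


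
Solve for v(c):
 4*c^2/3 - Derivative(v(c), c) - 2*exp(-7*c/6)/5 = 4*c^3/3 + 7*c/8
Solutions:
 v(c) = C1 - c^4/3 + 4*c^3/9 - 7*c^2/16 + 12*exp(-7*c/6)/35


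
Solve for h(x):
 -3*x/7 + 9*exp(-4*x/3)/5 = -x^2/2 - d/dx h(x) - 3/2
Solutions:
 h(x) = C1 - x^3/6 + 3*x^2/14 - 3*x/2 + 27*exp(-4*x/3)/20


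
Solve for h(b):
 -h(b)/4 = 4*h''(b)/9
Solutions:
 h(b) = C1*sin(3*b/4) + C2*cos(3*b/4)


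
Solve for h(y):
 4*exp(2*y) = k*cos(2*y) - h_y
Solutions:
 h(y) = C1 + k*sin(2*y)/2 - 2*exp(2*y)


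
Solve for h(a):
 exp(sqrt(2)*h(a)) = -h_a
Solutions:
 h(a) = sqrt(2)*(2*log(1/(C1 + a)) - log(2))/4


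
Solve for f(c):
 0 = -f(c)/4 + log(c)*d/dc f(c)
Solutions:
 f(c) = C1*exp(li(c)/4)


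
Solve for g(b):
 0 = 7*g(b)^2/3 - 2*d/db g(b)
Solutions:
 g(b) = -6/(C1 + 7*b)


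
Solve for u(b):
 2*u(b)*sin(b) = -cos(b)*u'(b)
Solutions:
 u(b) = C1*cos(b)^2


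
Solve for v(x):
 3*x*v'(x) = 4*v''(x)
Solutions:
 v(x) = C1 + C2*erfi(sqrt(6)*x/4)


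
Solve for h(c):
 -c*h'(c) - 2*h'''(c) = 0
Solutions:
 h(c) = C1 + Integral(C2*airyai(-2^(2/3)*c/2) + C3*airybi(-2^(2/3)*c/2), c)


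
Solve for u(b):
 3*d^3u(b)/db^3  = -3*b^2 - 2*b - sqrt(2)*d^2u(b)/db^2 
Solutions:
 u(b) = C1 + C2*b + C3*exp(-sqrt(2)*b/3) - sqrt(2)*b^4/8 + b^3*(9 - sqrt(2))/6 + 3*b^2*(2 - 9*sqrt(2))/4


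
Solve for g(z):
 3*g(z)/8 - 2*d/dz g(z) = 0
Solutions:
 g(z) = C1*exp(3*z/16)


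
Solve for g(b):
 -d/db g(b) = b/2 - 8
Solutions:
 g(b) = C1 - b^2/4 + 8*b


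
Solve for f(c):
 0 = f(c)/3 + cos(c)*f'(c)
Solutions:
 f(c) = C1*(sin(c) - 1)^(1/6)/(sin(c) + 1)^(1/6)


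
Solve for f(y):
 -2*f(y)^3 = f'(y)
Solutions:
 f(y) = -sqrt(2)*sqrt(-1/(C1 - 2*y))/2
 f(y) = sqrt(2)*sqrt(-1/(C1 - 2*y))/2


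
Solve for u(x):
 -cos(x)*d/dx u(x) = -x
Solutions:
 u(x) = C1 + Integral(x/cos(x), x)


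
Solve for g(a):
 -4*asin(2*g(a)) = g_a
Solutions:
 Integral(1/asin(2*_y), (_y, g(a))) = C1 - 4*a


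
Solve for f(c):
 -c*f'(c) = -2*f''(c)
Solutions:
 f(c) = C1 + C2*erfi(c/2)


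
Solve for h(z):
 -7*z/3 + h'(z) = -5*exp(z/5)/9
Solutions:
 h(z) = C1 + 7*z^2/6 - 25*exp(z/5)/9


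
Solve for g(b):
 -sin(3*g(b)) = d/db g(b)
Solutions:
 g(b) = -acos((-C1 - exp(6*b))/(C1 - exp(6*b)))/3 + 2*pi/3
 g(b) = acos((-C1 - exp(6*b))/(C1 - exp(6*b)))/3


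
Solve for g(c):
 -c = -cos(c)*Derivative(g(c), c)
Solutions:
 g(c) = C1 + Integral(c/cos(c), c)


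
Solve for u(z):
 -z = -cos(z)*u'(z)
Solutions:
 u(z) = C1 + Integral(z/cos(z), z)


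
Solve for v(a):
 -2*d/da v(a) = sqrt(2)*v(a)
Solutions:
 v(a) = C1*exp(-sqrt(2)*a/2)


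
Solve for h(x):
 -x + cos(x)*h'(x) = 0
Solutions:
 h(x) = C1 + Integral(x/cos(x), x)


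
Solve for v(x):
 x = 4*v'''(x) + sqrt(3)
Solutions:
 v(x) = C1 + C2*x + C3*x^2 + x^4/96 - sqrt(3)*x^3/24


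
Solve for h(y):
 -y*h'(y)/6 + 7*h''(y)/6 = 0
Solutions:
 h(y) = C1 + C2*erfi(sqrt(14)*y/14)


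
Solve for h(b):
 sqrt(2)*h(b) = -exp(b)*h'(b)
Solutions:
 h(b) = C1*exp(sqrt(2)*exp(-b))


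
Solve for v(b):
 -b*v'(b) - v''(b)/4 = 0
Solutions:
 v(b) = C1 + C2*erf(sqrt(2)*b)


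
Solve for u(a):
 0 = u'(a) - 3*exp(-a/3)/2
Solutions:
 u(a) = C1 - 9*exp(-a/3)/2


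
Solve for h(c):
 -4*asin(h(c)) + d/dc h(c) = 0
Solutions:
 Integral(1/asin(_y), (_y, h(c))) = C1 + 4*c


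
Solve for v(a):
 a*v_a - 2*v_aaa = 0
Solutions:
 v(a) = C1 + Integral(C2*airyai(2^(2/3)*a/2) + C3*airybi(2^(2/3)*a/2), a)


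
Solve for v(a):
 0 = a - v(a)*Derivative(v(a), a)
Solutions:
 v(a) = -sqrt(C1 + a^2)
 v(a) = sqrt(C1 + a^2)


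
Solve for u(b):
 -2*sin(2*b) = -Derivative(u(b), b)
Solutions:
 u(b) = C1 - cos(2*b)


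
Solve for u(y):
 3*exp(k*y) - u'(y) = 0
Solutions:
 u(y) = C1 + 3*exp(k*y)/k


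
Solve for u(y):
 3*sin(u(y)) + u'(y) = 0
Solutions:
 u(y) = -acos((-C1 - exp(6*y))/(C1 - exp(6*y))) + 2*pi
 u(y) = acos((-C1 - exp(6*y))/(C1 - exp(6*y)))


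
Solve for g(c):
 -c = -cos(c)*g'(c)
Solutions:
 g(c) = C1 + Integral(c/cos(c), c)


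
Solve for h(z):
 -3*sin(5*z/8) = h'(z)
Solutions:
 h(z) = C1 + 24*cos(5*z/8)/5


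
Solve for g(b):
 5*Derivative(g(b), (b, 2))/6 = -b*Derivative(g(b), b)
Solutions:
 g(b) = C1 + C2*erf(sqrt(15)*b/5)


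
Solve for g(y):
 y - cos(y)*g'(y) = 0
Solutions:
 g(y) = C1 + Integral(y/cos(y), y)


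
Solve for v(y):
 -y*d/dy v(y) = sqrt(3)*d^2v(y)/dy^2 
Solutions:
 v(y) = C1 + C2*erf(sqrt(2)*3^(3/4)*y/6)


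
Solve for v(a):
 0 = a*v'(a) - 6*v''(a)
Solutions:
 v(a) = C1 + C2*erfi(sqrt(3)*a/6)


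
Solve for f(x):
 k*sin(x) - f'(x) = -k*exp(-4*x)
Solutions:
 f(x) = C1 - k*cos(x) - k*exp(-4*x)/4


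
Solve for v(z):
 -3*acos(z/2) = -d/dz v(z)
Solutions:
 v(z) = C1 + 3*z*acos(z/2) - 3*sqrt(4 - z^2)


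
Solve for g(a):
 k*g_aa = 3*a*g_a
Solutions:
 g(a) = C1 + C2*erf(sqrt(6)*a*sqrt(-1/k)/2)/sqrt(-1/k)


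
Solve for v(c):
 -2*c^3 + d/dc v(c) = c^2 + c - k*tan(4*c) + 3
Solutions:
 v(c) = C1 + c^4/2 + c^3/3 + c^2/2 + 3*c + k*log(cos(4*c))/4


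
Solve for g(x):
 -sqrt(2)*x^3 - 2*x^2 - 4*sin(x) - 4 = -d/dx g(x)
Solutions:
 g(x) = C1 + sqrt(2)*x^4/4 + 2*x^3/3 + 4*x - 4*cos(x)


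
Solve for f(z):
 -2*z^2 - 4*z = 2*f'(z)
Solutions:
 f(z) = C1 - z^3/3 - z^2


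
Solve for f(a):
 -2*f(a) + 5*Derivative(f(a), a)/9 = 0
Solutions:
 f(a) = C1*exp(18*a/5)


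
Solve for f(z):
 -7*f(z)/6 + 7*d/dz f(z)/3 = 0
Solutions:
 f(z) = C1*exp(z/2)


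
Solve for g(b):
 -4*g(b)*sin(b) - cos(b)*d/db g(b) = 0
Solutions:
 g(b) = C1*cos(b)^4


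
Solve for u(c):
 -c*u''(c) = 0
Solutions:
 u(c) = C1 + C2*c


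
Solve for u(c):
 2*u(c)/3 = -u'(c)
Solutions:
 u(c) = C1*exp(-2*c/3)


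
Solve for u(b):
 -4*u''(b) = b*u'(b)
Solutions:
 u(b) = C1 + C2*erf(sqrt(2)*b/4)


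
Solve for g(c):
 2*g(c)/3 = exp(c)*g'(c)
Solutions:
 g(c) = C1*exp(-2*exp(-c)/3)


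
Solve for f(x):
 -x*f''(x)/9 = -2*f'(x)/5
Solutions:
 f(x) = C1 + C2*x^(23/5)


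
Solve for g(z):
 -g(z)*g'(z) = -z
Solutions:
 g(z) = -sqrt(C1 + z^2)
 g(z) = sqrt(C1 + z^2)


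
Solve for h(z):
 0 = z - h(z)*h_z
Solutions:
 h(z) = -sqrt(C1 + z^2)
 h(z) = sqrt(C1 + z^2)


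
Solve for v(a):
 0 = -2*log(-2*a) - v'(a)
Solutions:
 v(a) = C1 - 2*a*log(-a) + 2*a*(1 - log(2))


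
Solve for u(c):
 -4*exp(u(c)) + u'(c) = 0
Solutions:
 u(c) = log(-1/(C1 + 4*c))


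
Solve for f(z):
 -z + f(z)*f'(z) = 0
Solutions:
 f(z) = -sqrt(C1 + z^2)
 f(z) = sqrt(C1 + z^2)


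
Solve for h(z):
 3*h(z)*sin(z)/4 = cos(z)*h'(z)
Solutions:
 h(z) = C1/cos(z)^(3/4)


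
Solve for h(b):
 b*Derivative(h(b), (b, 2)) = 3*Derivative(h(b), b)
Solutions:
 h(b) = C1 + C2*b^4


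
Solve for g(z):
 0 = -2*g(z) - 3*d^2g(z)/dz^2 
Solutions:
 g(z) = C1*sin(sqrt(6)*z/3) + C2*cos(sqrt(6)*z/3)


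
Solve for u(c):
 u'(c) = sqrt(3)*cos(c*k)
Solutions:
 u(c) = C1 + sqrt(3)*sin(c*k)/k


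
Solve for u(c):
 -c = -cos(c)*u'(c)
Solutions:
 u(c) = C1 + Integral(c/cos(c), c)


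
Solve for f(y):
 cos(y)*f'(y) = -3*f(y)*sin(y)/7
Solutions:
 f(y) = C1*cos(y)^(3/7)


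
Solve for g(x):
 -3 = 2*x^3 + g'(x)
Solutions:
 g(x) = C1 - x^4/2 - 3*x


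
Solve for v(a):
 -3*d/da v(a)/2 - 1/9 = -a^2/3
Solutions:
 v(a) = C1 + 2*a^3/27 - 2*a/27


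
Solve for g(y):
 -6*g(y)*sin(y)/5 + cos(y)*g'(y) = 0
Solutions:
 g(y) = C1/cos(y)^(6/5)


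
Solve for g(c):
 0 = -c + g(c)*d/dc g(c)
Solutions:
 g(c) = -sqrt(C1 + c^2)
 g(c) = sqrt(C1 + c^2)


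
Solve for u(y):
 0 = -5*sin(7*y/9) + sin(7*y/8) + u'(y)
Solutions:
 u(y) = C1 - 45*cos(7*y/9)/7 + 8*cos(7*y/8)/7


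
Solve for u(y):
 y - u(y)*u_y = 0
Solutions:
 u(y) = -sqrt(C1 + y^2)
 u(y) = sqrt(C1 + y^2)


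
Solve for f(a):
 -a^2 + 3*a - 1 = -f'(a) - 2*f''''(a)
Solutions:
 f(a) = C1 + C4*exp(-2^(2/3)*a/2) + a^3/3 - 3*a^2/2 + a + (C2*sin(2^(2/3)*sqrt(3)*a/4) + C3*cos(2^(2/3)*sqrt(3)*a/4))*exp(2^(2/3)*a/4)


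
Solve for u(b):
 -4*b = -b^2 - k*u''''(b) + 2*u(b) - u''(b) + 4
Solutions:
 u(b) = C1*exp(-sqrt(2)*b*sqrt((-sqrt(8*k + 1) - 1)/k)/2) + C2*exp(sqrt(2)*b*sqrt((-sqrt(8*k + 1) - 1)/k)/2) + C3*exp(-sqrt(2)*b*sqrt((sqrt(8*k + 1) - 1)/k)/2) + C4*exp(sqrt(2)*b*sqrt((sqrt(8*k + 1) - 1)/k)/2) + b^2/2 - 2*b - 3/2


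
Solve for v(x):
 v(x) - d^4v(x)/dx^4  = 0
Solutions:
 v(x) = C1*exp(-x) + C2*exp(x) + C3*sin(x) + C4*cos(x)


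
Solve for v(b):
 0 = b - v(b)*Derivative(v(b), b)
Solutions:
 v(b) = -sqrt(C1 + b^2)
 v(b) = sqrt(C1 + b^2)


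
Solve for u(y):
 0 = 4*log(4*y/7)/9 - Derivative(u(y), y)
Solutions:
 u(y) = C1 + 4*y*log(y)/9 - 4*y*log(7)/9 - 4*y/9 + 8*y*log(2)/9


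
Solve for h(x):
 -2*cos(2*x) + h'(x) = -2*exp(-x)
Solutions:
 h(x) = C1 + sin(2*x) + 2*exp(-x)


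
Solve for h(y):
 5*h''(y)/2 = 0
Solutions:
 h(y) = C1 + C2*y


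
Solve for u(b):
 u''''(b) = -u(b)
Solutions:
 u(b) = (C1*sin(sqrt(2)*b/2) + C2*cos(sqrt(2)*b/2))*exp(-sqrt(2)*b/2) + (C3*sin(sqrt(2)*b/2) + C4*cos(sqrt(2)*b/2))*exp(sqrt(2)*b/2)


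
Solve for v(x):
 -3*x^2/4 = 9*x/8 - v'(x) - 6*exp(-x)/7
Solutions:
 v(x) = C1 + x^3/4 + 9*x^2/16 + 6*exp(-x)/7


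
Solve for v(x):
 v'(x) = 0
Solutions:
 v(x) = C1


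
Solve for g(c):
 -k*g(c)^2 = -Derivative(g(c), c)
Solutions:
 g(c) = -1/(C1 + c*k)


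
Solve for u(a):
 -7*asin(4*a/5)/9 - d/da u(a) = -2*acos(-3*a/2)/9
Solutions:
 u(a) = C1 + 2*a*acos(-3*a/2)/9 - 7*a*asin(4*a/5)/9 + 2*sqrt(4 - 9*a^2)/27 - 7*sqrt(25 - 16*a^2)/36


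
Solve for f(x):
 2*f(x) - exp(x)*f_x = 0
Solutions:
 f(x) = C1*exp(-2*exp(-x))


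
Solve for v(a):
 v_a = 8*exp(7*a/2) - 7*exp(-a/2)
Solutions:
 v(a) = C1 + 16*exp(7*a/2)/7 + 14*exp(-a/2)


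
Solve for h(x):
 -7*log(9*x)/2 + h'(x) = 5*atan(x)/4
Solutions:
 h(x) = C1 + 7*x*log(x)/2 + 5*x*atan(x)/4 - 7*x/2 + 7*x*log(3) - 5*log(x^2 + 1)/8


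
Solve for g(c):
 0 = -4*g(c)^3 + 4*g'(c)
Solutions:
 g(c) = -sqrt(2)*sqrt(-1/(C1 + c))/2
 g(c) = sqrt(2)*sqrt(-1/(C1 + c))/2


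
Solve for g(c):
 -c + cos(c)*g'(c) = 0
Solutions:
 g(c) = C1 + Integral(c/cos(c), c)


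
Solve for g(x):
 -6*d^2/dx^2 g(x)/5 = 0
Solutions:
 g(x) = C1 + C2*x


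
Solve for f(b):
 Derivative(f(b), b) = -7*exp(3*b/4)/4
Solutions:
 f(b) = C1 - 7*exp(3*b/4)/3


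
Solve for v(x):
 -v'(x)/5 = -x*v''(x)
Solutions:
 v(x) = C1 + C2*x^(6/5)


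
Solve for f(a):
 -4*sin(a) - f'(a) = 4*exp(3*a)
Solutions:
 f(a) = C1 - 4*exp(3*a)/3 + 4*cos(a)


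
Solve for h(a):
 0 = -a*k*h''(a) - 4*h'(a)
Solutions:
 h(a) = C1 + a^(((re(k) - 4)*re(k) + im(k)^2)/(re(k)^2 + im(k)^2))*(C2*sin(4*log(a)*Abs(im(k))/(re(k)^2 + im(k)^2)) + C3*cos(4*log(a)*im(k)/(re(k)^2 + im(k)^2)))


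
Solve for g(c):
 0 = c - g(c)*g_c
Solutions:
 g(c) = -sqrt(C1 + c^2)
 g(c) = sqrt(C1 + c^2)


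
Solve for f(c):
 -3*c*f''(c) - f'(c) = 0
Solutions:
 f(c) = C1 + C2*c^(2/3)


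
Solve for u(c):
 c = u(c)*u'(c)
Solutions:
 u(c) = -sqrt(C1 + c^2)
 u(c) = sqrt(C1 + c^2)
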